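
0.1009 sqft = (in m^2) 0.009374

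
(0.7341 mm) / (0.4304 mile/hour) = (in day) 4.416e-08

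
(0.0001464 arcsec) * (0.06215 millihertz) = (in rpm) 4.212e-13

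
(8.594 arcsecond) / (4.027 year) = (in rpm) 3.133e-12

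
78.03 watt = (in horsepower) 0.1046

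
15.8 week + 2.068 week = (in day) 125.1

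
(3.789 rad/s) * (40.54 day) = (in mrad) 1.327e+10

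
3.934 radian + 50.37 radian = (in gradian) 3457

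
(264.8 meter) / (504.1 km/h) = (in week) 3.127e-06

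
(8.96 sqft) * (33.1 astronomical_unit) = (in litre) 4.122e+15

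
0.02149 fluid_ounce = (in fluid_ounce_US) 0.02149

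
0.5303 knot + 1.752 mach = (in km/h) 2149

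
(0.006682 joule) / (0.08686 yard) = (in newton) 0.08413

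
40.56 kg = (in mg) 4.056e+07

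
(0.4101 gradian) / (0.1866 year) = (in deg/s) 6.272e-08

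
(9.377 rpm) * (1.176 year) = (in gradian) 2.318e+09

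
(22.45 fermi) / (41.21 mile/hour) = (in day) 1.41e-20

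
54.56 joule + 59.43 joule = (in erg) 1.14e+09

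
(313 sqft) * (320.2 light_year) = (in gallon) 2.327e+22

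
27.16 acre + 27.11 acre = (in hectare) 21.96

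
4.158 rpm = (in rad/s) 0.4354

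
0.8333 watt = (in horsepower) 0.001117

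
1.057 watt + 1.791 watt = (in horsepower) 0.003819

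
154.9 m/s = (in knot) 301.1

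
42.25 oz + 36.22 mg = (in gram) 1198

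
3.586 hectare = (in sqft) 3.86e+05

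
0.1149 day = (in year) 0.0003148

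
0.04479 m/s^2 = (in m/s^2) 0.04479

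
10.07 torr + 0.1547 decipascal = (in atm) 0.01325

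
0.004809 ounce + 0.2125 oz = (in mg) 6161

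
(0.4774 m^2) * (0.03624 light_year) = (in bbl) 1.03e+15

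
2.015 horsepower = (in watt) 1503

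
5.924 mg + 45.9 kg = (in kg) 45.9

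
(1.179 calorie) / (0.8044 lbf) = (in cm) 137.9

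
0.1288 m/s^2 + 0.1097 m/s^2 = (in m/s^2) 0.2385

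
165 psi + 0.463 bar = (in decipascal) 1.184e+07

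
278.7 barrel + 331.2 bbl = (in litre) 9.697e+04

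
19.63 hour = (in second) 7.067e+04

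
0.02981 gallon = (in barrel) 0.0007098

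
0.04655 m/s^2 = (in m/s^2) 0.04655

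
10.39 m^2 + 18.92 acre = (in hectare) 7.658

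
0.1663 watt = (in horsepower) 0.000223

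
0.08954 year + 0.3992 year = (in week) 25.48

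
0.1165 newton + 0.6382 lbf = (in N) 2.955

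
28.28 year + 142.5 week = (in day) 1.132e+04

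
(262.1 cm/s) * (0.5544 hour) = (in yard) 5721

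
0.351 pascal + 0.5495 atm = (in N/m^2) 5.568e+04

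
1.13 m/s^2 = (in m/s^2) 1.13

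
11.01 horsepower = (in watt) 8210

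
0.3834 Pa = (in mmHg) 0.002876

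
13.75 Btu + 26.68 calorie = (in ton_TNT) 3.494e-06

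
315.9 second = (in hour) 0.08775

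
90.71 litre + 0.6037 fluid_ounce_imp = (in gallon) 23.97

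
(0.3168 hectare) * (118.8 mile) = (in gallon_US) 1.6e+11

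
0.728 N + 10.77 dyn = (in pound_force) 0.1637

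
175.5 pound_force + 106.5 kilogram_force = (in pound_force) 410.3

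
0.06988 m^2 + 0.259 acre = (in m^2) 1048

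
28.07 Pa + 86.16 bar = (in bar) 86.16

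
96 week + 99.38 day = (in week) 110.2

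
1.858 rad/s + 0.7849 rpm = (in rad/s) 1.94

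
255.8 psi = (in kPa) 1764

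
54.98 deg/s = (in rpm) 9.163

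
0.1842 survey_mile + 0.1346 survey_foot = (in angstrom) 2.965e+12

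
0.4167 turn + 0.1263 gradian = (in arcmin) 9008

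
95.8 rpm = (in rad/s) 10.03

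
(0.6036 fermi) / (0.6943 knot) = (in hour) 4.694e-19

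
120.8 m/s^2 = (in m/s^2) 120.8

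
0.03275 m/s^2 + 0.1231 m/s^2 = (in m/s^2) 0.1558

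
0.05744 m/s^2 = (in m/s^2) 0.05744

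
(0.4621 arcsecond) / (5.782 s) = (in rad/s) 3.875e-07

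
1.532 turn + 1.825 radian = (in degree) 656.1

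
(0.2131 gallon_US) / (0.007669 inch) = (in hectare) 0.0004141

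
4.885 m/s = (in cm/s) 488.5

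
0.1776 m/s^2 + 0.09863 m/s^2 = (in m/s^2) 0.2762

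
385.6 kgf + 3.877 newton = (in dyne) 3.785e+08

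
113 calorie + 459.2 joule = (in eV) 5.817e+21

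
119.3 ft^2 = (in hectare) 0.001108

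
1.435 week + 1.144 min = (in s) 8.68e+05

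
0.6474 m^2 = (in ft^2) 6.969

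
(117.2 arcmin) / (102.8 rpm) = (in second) 0.003167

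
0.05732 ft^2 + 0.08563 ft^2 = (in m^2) 0.01328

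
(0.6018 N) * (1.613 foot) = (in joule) 0.2959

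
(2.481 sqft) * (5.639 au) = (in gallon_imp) 4.277e+13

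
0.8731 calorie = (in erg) 3.653e+07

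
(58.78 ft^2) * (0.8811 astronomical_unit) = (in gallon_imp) 1.583e+14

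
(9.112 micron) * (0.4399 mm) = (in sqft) 4.315e-08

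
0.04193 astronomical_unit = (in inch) 2.47e+11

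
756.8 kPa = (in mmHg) 5676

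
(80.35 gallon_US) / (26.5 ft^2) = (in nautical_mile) 6.671e-05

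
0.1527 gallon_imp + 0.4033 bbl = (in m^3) 0.06481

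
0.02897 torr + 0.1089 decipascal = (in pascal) 3.873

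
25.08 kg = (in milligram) 2.508e+07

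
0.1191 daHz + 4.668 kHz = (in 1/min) 2.802e+05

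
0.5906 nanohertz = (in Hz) 5.906e-10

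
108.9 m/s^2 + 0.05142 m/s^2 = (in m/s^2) 109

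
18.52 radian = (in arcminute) 6.367e+04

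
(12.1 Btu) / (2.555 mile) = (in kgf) 0.3166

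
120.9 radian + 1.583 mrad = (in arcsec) 2.494e+07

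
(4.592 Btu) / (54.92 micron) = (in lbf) 1.983e+07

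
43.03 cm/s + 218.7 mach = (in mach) 218.7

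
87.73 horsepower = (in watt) 6.542e+04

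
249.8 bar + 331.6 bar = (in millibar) 5.814e+05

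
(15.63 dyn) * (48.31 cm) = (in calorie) 1.805e-05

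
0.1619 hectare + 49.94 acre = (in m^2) 2.037e+05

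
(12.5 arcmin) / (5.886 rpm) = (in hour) 1.639e-06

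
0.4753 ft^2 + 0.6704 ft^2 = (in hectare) 1.064e-05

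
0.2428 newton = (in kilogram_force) 0.02476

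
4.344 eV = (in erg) 6.96e-12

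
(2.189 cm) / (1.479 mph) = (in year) 1.05e-09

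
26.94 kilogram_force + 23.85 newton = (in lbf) 64.75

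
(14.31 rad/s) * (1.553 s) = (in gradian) 1415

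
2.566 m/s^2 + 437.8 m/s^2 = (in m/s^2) 440.4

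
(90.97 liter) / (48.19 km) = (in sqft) 2.032e-05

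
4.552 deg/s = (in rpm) 0.7587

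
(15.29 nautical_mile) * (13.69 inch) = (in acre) 2.433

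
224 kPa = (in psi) 32.49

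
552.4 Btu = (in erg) 5.828e+12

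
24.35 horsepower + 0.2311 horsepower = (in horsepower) 24.58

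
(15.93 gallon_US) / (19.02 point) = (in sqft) 96.74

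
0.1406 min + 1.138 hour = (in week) 0.006788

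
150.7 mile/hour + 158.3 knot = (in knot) 289.3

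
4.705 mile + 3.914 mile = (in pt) 3.932e+07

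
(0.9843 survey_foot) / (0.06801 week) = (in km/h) 2.626e-05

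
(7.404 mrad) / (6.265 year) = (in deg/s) 2.147e-09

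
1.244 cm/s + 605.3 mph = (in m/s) 270.6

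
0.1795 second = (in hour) 4.986e-05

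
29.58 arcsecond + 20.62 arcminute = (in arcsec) 1267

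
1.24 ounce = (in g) 35.15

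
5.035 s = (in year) 1.597e-07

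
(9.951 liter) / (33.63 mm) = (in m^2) 0.2959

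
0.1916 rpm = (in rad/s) 0.02006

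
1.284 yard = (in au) 7.848e-12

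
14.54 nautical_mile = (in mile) 16.73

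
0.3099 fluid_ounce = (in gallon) 0.002421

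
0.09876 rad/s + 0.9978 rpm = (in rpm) 1.941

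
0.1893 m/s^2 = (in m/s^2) 0.1893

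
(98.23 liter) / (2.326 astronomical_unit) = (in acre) 6.976e-17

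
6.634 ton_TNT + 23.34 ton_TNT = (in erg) 1.254e+18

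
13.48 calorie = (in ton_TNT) 1.348e-08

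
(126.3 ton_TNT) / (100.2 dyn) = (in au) 3525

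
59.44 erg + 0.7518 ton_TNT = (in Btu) 2.981e+06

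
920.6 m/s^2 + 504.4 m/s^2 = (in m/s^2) 1425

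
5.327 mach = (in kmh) 6530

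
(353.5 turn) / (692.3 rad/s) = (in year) 1.017e-07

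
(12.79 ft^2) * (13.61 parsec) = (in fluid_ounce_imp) 1.756e+22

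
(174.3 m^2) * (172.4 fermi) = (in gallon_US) 7.938e-09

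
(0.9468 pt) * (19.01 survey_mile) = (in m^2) 10.22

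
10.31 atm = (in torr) 7836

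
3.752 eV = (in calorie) 1.437e-19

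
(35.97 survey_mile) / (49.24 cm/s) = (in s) 1.176e+05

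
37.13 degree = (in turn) 0.1031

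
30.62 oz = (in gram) 868.1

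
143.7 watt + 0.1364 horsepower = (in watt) 245.4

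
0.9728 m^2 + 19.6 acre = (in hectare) 7.932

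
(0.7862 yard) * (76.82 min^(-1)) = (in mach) 0.002703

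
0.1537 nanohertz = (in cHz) 1.537e-08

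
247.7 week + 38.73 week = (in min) 2.887e+06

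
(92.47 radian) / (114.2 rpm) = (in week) 1.278e-05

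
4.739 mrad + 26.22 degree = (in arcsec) 9.537e+04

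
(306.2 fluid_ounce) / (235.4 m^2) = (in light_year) 4.066e-21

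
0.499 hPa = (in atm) 0.0004925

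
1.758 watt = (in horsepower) 0.002358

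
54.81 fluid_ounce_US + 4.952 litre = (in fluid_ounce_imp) 231.3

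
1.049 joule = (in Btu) 0.0009943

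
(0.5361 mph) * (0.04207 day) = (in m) 871.1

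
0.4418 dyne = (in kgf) 4.505e-07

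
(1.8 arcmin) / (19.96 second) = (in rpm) 0.0002505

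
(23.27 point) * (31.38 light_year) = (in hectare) 2.437e+11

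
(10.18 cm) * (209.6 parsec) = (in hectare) 6.584e+13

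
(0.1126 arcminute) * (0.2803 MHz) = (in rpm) 87.67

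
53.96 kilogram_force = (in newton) 529.2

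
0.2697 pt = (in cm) 0.009514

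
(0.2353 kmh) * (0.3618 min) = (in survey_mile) 0.0008816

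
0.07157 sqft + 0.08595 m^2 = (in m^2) 0.0926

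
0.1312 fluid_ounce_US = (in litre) 0.00388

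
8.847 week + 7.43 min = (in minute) 8.919e+04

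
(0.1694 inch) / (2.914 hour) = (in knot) 7.973e-07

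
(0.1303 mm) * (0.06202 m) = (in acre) 1.997e-09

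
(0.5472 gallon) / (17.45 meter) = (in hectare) 1.187e-08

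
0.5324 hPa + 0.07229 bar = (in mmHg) 54.62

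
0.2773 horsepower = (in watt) 206.8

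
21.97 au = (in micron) 3.287e+18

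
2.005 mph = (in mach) 0.002632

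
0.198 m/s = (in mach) 0.0005815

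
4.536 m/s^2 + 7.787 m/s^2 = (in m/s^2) 12.32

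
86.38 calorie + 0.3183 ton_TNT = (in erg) 1.332e+16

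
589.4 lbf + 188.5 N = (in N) 2810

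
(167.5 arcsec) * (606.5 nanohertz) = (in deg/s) 2.822e-08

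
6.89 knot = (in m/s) 3.545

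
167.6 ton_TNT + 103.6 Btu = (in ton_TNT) 167.6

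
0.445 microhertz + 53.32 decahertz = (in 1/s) 533.2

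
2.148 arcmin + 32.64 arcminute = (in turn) 0.001611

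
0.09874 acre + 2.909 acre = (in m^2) 1.217e+04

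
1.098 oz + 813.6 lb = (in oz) 1.302e+04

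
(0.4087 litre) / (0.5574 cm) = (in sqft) 0.7892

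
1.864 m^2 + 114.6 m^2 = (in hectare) 0.01165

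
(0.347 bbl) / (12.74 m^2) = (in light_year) 4.577e-19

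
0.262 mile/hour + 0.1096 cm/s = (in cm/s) 11.82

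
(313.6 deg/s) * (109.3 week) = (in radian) 3.618e+08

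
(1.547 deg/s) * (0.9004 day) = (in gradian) 1.337e+05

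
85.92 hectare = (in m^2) 8.592e+05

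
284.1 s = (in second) 284.1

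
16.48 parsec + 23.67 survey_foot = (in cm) 5.085e+19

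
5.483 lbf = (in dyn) 2.439e+06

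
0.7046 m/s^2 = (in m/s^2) 0.7046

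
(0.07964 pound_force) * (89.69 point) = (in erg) 1.121e+05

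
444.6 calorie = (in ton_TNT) 4.446e-07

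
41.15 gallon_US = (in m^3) 0.1558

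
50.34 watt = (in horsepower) 0.06751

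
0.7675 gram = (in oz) 0.02707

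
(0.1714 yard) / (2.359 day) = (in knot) 1.495e-06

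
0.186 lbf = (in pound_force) 0.186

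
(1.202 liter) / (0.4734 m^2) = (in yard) 0.002777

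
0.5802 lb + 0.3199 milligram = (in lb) 0.5802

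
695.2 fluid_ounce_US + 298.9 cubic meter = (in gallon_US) 7.897e+04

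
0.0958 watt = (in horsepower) 0.0001285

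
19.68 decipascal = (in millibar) 0.01968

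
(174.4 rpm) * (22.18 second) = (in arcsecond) 8.355e+07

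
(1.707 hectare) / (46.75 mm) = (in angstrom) 3.651e+15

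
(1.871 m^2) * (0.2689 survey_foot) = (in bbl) 0.9645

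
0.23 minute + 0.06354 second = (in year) 4.396e-07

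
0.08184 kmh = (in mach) 6.676e-05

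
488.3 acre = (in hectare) 197.6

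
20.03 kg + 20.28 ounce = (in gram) 2.06e+04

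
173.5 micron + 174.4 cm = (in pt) 4944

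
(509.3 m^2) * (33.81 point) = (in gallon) 1605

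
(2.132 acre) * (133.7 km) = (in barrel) 7.256e+09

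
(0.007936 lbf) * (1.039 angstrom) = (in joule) 3.668e-12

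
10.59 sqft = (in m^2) 0.9838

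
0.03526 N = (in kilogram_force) 0.003596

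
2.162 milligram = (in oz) 7.626e-05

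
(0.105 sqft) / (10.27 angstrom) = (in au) 6.349e-05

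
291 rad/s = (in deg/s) 1.667e+04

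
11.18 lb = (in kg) 5.071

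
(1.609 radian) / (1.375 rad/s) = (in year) 3.711e-08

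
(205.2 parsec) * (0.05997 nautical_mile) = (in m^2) 7.032e+20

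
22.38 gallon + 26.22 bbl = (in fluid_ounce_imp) 1.497e+05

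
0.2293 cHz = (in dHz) 0.02293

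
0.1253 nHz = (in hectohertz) 1.253e-12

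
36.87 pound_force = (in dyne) 1.64e+07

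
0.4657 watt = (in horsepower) 0.0006245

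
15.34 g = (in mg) 1.534e+04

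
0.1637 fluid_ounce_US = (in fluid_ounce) 0.1637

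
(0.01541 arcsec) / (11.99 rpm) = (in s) 5.95e-08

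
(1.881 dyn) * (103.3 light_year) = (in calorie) 4.394e+12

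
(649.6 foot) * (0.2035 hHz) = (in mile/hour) 9013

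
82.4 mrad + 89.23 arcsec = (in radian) 0.08283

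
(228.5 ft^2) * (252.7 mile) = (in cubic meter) 8.633e+06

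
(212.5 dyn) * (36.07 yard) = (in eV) 4.375e+17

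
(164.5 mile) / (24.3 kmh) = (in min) 653.7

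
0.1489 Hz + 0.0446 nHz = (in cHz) 14.89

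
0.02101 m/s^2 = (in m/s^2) 0.02101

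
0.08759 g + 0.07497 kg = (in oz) 2.648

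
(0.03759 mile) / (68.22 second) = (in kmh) 3.192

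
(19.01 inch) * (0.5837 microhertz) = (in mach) 8.277e-10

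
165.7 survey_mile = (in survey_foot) 8.749e+05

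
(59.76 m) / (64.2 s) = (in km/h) 3.351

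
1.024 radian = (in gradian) 65.19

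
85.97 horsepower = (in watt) 6.411e+04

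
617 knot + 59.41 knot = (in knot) 676.4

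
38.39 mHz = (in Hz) 0.03839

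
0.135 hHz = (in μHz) 1.35e+07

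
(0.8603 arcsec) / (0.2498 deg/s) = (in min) 1.594e-05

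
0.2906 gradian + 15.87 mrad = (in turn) 0.003252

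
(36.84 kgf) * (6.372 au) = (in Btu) 3.264e+11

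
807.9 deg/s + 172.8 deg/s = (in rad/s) 17.12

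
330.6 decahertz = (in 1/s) 3306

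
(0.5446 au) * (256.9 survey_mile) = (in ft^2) 3.626e+17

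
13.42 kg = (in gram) 1.342e+04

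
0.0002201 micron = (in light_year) 2.326e-26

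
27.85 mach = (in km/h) 3.414e+04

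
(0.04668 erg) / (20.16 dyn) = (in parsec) 7.504e-22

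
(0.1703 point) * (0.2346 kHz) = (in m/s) 0.01409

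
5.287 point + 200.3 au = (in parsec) 0.0009711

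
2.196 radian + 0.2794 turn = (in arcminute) 1.358e+04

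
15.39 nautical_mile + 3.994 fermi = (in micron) 2.85e+10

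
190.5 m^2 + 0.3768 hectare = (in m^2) 3959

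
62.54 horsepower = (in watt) 4.664e+04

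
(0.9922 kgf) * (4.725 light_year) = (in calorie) 1.04e+17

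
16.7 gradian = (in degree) 15.03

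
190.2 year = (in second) 5.998e+09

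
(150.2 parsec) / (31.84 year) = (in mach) 1.356e+07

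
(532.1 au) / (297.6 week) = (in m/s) 4.423e+05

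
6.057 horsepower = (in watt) 4517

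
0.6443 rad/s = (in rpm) 6.153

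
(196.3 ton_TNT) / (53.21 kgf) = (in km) 1.574e+06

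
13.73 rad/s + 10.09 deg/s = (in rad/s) 13.91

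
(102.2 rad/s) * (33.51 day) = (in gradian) 1.884e+10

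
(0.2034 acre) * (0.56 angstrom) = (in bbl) 2.899e-07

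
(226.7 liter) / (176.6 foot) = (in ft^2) 0.04533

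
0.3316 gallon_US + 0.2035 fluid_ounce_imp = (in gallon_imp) 0.2774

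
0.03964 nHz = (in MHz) 3.964e-17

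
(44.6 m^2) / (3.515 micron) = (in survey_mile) 7884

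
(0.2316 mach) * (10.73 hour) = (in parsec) 9.872e-11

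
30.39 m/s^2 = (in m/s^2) 30.39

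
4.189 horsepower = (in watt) 3124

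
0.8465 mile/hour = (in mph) 0.8465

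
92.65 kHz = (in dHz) 9.265e+05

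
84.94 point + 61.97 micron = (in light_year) 3.174e-18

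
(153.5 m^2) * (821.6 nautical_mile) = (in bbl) 1.469e+09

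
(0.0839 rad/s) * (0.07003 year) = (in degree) 1.062e+07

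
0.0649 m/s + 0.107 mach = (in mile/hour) 81.64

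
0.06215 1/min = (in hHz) 1.036e-05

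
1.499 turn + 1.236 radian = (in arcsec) 2.198e+06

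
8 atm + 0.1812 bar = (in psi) 120.2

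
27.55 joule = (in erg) 2.755e+08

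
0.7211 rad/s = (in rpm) 6.886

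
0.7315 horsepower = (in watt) 545.5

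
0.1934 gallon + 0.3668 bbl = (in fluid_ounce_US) 1997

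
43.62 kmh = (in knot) 23.55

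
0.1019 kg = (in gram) 101.9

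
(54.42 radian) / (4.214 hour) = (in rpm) 0.03426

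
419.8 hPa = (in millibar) 419.8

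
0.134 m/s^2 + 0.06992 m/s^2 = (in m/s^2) 0.2039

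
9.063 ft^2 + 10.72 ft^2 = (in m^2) 1.838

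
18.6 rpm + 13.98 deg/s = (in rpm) 20.93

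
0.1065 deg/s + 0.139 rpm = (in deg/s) 0.9405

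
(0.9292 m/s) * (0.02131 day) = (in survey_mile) 1.063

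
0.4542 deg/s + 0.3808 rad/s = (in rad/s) 0.3887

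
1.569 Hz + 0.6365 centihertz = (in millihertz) 1575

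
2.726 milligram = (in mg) 2.726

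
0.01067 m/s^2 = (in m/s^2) 0.01067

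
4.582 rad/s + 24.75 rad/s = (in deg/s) 1681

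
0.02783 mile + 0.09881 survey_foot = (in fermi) 4.482e+16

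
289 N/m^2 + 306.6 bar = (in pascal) 3.066e+07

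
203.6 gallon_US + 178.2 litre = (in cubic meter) 0.9489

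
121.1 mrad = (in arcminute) 416.3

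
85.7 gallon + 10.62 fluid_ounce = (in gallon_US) 85.78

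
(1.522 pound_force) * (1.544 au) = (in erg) 1.564e+19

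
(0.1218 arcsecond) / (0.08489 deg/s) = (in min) 6.643e-06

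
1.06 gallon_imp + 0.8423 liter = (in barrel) 0.03561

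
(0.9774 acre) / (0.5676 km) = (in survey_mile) 0.00433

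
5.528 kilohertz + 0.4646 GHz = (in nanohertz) 4.646e+17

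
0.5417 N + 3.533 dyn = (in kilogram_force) 0.05524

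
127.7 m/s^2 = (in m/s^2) 127.7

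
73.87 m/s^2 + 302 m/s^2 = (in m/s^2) 375.9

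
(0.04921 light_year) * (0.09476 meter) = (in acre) 1.09e+10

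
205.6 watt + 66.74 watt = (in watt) 272.3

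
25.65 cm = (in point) 727.1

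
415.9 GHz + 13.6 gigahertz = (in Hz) 4.295e+11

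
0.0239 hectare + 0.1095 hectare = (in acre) 0.3296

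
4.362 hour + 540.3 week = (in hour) 9.077e+04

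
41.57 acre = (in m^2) 1.682e+05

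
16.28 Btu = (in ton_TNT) 4.105e-06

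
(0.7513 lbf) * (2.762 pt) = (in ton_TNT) 7.783e-13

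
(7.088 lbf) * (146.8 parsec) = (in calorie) 3.413e+19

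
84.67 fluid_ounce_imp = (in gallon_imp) 0.5292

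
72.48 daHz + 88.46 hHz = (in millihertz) 9.571e+06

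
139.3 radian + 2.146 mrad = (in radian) 139.3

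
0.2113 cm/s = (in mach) 6.206e-06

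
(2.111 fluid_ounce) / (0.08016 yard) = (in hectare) 8.517e-08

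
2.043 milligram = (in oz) 7.206e-05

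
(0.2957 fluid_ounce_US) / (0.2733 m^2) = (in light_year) 3.382e-21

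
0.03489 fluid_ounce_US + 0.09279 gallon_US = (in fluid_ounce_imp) 12.4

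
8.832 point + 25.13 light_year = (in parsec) 7.705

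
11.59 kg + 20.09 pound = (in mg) 2.07e+07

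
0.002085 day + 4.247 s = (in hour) 0.05122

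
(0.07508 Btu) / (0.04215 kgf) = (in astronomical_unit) 1.281e-09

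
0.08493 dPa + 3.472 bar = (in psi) 50.36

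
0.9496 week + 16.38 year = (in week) 855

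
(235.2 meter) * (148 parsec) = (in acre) 2.654e+17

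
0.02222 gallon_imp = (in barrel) 0.0006354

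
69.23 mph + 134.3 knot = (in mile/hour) 223.8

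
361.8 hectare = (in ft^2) 3.894e+07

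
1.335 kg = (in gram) 1335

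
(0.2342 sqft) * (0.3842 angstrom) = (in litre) 8.359e-10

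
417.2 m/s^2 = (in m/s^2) 417.2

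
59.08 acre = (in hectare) 23.91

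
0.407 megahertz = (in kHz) 407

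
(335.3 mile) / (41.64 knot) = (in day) 0.2916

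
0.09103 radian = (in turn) 0.01449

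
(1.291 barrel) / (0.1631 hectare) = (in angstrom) 1.258e+06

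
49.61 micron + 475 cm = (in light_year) 5.021e-16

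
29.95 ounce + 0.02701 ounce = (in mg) 8.498e+05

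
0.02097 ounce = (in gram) 0.5945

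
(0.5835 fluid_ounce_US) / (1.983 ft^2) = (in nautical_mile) 5.058e-08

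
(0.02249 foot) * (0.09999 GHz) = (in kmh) 2.468e+06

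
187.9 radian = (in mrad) 1.879e+05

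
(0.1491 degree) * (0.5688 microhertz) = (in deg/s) 8.481e-08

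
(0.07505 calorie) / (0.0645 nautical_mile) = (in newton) 0.002629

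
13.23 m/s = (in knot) 25.72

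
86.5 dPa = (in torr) 0.06488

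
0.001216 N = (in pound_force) 0.0002734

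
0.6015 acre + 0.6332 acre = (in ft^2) 5.378e+04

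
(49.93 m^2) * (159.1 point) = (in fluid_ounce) 9.476e+04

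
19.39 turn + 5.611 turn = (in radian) 157.1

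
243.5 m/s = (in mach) 0.7151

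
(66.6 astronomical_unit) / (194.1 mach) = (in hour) 4.187e+04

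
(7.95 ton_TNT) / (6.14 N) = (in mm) 5.417e+12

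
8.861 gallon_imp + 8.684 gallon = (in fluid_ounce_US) 2474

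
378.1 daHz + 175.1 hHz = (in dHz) 2.129e+05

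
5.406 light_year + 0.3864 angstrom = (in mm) 5.114e+19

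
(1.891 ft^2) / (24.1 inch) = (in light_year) 3.034e-17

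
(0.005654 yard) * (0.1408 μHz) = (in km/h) 2.621e-09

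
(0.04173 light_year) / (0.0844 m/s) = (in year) 1.483e+08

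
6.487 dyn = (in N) 6.487e-05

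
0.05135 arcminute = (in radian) 1.494e-05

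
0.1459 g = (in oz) 0.005146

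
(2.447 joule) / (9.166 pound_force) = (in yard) 0.06563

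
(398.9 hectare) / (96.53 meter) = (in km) 41.32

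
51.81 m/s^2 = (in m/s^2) 51.81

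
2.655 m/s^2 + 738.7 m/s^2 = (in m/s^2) 741.4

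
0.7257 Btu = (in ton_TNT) 1.83e-07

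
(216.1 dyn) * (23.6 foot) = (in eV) 9.702e+16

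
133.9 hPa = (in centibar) 13.39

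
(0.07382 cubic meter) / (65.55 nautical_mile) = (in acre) 1.503e-10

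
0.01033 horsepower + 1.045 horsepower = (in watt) 787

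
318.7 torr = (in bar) 0.4249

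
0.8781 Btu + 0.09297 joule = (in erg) 9.265e+09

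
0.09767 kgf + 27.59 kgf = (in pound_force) 61.04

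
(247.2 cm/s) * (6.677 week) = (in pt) 2.83e+10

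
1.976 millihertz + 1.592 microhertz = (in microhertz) 1978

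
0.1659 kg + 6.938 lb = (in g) 3313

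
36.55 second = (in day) 0.000423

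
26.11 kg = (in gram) 2.611e+04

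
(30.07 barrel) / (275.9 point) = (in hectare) 0.004912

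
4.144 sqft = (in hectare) 3.85e-05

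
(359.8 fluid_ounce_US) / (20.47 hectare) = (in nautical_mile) 2.807e-11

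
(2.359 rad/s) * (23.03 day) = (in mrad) 4.694e+09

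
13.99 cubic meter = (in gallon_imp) 3077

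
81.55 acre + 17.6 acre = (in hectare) 40.12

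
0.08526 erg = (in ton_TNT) 2.038e-18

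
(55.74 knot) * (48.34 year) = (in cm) 4.371e+12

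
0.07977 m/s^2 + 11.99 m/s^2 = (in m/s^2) 12.07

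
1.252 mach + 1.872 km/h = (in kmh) 1537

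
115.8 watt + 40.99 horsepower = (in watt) 3.068e+04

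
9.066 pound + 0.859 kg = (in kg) 4.971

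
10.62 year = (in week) 553.8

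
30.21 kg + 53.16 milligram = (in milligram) 3.021e+07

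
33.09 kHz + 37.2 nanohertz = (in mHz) 3.309e+07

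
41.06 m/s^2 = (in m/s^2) 41.06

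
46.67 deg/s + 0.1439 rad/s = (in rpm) 9.152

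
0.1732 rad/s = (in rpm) 1.654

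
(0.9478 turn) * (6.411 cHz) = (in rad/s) 0.3818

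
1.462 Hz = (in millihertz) 1462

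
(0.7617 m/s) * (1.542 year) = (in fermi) 3.704e+22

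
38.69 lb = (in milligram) 1.755e+07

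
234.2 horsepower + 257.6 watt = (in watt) 1.749e+05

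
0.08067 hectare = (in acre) 0.1993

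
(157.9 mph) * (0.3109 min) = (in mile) 0.8182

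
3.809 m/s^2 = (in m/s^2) 3.809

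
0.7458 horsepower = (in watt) 556.1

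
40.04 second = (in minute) 0.6673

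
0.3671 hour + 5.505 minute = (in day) 0.01912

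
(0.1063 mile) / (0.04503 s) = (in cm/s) 3.799e+05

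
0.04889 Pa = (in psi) 7.091e-06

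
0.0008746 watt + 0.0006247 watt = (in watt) 0.001499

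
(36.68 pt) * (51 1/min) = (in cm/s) 1.1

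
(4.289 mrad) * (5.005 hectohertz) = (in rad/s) 2.147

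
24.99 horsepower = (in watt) 1.864e+04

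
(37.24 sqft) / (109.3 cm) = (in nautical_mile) 0.001709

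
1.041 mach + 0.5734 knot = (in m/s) 354.8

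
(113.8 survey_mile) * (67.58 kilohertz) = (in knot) 2.406e+10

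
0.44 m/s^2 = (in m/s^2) 0.44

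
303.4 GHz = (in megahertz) 3.034e+05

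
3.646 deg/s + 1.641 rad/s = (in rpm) 16.28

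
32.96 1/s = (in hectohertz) 0.3296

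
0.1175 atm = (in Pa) 1.191e+04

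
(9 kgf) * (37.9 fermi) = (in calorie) 7.995e-13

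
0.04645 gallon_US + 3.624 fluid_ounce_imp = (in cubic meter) 0.0002788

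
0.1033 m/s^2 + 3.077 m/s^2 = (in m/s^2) 3.18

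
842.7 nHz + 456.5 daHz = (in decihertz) 4.565e+04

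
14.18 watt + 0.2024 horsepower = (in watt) 165.1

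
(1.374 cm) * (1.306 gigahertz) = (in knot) 3.488e+07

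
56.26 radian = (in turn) 8.954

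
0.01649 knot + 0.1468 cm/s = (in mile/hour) 0.02226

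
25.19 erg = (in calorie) 6.021e-07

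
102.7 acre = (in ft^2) 4.474e+06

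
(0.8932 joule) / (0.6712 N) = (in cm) 133.1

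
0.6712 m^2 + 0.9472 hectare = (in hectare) 0.9473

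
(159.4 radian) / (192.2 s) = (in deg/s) 47.52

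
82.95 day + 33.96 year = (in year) 34.19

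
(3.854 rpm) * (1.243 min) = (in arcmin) 1.035e+05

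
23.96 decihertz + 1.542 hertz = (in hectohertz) 0.03938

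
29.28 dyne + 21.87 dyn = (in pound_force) 0.000115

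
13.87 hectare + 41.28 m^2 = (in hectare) 13.87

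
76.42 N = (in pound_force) 17.18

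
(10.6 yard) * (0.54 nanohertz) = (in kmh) 1.884e-08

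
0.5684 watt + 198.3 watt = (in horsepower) 0.2667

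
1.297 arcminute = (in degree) 0.02162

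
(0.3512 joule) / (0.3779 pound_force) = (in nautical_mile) 0.0001128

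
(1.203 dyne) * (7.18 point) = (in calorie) 7.283e-09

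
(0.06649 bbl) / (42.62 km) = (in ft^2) 2.67e-06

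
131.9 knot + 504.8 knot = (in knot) 636.7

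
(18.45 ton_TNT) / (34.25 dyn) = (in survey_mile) 1.4e+11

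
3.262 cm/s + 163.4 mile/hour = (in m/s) 73.08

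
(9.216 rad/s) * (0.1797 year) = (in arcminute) 1.795e+11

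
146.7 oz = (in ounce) 146.7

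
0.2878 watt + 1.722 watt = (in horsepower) 0.002695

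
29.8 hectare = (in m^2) 2.98e+05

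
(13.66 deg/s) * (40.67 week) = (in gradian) 3.733e+08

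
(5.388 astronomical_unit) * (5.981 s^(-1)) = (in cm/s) 4.821e+14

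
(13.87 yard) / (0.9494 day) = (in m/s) 0.0001546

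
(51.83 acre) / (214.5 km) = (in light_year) 1.034e-16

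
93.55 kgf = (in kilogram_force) 93.55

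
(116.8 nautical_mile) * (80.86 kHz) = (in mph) 3.913e+10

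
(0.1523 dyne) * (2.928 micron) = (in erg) 4.459e-05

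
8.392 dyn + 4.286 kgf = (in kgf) 4.286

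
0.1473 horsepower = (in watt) 109.8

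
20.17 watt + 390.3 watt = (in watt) 410.5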